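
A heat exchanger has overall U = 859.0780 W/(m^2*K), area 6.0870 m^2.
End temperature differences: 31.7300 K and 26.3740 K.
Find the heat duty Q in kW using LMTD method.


LMTD = 28.9695 K
Q = 859.0780 * 6.0870 * 28.9695 = 151487.6767 W = 151.4877 kW

151.4877 kW


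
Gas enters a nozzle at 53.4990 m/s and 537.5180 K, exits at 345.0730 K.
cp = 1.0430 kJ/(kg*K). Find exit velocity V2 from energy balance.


dT = 192.4450 K
2*cp*1000*dT = 401440.2700
V1^2 = 2862.1430
V2 = sqrt(404302.4130) = 635.8478 m/s

635.8478 m/s


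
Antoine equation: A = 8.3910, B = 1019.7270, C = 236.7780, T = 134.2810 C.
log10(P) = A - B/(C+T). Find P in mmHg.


C+T = 371.0590
B/(C+T) = 2.7482
log10(P) = 8.3910 - 2.7482 = 5.6428
P = 10^5.6428 = 439386.5325 mmHg

439386.5325 mmHg


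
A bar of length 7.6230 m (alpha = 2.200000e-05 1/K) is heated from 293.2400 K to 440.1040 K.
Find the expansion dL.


dT = 146.8640 K
dL = 2.200000e-05 * 7.6230 * 146.8640 = 0.024630 m
L_final = 7.647630 m

dL = 0.024630 m


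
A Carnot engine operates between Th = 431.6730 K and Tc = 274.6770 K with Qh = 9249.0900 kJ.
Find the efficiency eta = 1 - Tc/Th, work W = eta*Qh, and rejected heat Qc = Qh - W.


eta = 1 - 274.6770/431.6730 = 0.3637
W = 0.3637 * 9249.0900 = 3363.8197 kJ
Qc = 9249.0900 - 3363.8197 = 5885.2703 kJ

eta = 36.3692%, W = 3363.8197 kJ, Qc = 5885.2703 kJ


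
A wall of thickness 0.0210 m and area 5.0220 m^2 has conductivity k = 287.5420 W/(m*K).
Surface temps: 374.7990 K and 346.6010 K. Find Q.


dT = 28.1980 K
Q = 287.5420 * 5.0220 * 28.1980 / 0.0210 = 1938996.4279 W

1938996.4279 W


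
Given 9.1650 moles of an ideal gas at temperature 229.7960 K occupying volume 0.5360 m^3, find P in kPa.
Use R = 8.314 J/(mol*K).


P = nRT/V = 9.1650 * 8.314 * 229.7960 / 0.5360
= 17509.9519 / 0.5360 = 32667.8208 Pa = 32.6678 kPa

32.6678 kPa


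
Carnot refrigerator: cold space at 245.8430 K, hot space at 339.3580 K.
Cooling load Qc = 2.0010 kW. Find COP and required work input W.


COP = 245.8430 / 93.5150 = 2.6289
W = 2.0010 / 2.6289 = 0.7612 kW

COP = 2.6289, W = 0.7612 kW


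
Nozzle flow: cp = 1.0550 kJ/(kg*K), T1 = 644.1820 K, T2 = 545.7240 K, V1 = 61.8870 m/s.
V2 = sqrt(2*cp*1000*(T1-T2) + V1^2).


dT = 98.4580 K
2*cp*1000*dT = 207746.3800
V1^2 = 3830.0008
V2 = sqrt(211576.3808) = 459.9743 m/s

459.9743 m/s


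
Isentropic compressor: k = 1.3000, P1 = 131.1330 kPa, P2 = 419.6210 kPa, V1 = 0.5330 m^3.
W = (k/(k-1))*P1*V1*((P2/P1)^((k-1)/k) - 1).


(k-1)/k = 0.2308
(P2/P1)^exp = 1.3079
W = 4.3333 * 131.1330 * 0.5330 * (1.3079 - 1) = 93.2524 kJ

93.2524 kJ


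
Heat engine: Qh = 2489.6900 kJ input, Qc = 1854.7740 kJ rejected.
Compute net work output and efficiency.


W = 2489.6900 - 1854.7740 = 634.9160 kJ
eta = 634.9160 / 2489.6900 = 0.2550 = 25.5018%

W = 634.9160 kJ, eta = 25.5018%


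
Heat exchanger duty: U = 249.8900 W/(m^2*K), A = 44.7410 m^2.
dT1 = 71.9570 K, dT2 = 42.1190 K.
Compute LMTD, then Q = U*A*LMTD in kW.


LMTD = 55.7126 K
Q = 249.8900 * 44.7410 * 55.7126 = 622885.4918 W = 622.8855 kW

622.8855 kW


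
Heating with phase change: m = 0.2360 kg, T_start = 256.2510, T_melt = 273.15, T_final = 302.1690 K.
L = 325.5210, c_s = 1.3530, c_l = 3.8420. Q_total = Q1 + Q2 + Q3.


Q1 (sensible, solid) = 0.2360 * 1.3530 * 16.8990 = 5.3960 kJ
Q2 (latent) = 0.2360 * 325.5210 = 76.8230 kJ
Q3 (sensible, liquid) = 0.2360 * 3.8420 * 29.0190 = 26.3119 kJ
Q_total = 108.5308 kJ

108.5308 kJ


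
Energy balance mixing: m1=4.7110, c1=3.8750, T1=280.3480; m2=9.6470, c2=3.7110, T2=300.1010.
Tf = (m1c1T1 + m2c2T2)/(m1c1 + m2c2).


num = 15861.4087
den = 54.0551
Tf = 293.4302 K

293.4302 K


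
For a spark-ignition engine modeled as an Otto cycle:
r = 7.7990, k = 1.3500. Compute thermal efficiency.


r^(k-1) = 2.0522
eta = 1 - 1/2.0522 = 0.5127 = 51.2711%

51.2711%


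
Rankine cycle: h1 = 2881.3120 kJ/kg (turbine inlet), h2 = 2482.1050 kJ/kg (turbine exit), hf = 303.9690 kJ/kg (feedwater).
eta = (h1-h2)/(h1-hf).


W = 399.2070 kJ/kg
Q_in = 2577.3430 kJ/kg
eta = 0.1549 = 15.4891%

eta = 15.4891%


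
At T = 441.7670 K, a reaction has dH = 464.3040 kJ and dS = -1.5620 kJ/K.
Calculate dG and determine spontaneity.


T*dS = 441.7670 * -1.5620 = -690.0401 kJ
dG = 464.3040 + 690.0401 = 1154.3441 kJ (non-spontaneous)

dG = 1154.3441 kJ, non-spontaneous


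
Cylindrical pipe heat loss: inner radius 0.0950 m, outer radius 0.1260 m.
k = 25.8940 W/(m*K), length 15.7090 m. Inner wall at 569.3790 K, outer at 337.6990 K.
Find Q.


dT = 231.6800 K
ln(ro/ri) = 0.2824
Q = 2*pi*25.8940*15.7090*231.6800 / 0.2824 = 2096735.7059 W

2096735.7059 W


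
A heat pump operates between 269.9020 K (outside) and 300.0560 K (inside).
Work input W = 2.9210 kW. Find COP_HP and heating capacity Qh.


COP = 300.0560 / 30.1540 = 9.9508
Qh = 9.9508 * 2.9210 = 29.0662 kW

COP = 9.9508, Qh = 29.0662 kW


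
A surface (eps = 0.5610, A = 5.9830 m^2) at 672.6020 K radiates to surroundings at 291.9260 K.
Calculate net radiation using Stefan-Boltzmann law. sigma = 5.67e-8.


T^4 = 2.0466e+11
Tsurr^4 = 7.2626e+09
Q = 0.5610 * 5.67e-8 * 5.9830 * 1.9740e+11 = 37566.9575 W

37566.9575 W


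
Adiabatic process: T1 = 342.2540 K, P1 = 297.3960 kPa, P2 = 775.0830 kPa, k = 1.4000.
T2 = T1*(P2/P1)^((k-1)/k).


(k-1)/k = 0.2857
(P2/P1)^exp = 1.3148
T2 = 342.2540 * 1.3148 = 449.9968 K

449.9968 K


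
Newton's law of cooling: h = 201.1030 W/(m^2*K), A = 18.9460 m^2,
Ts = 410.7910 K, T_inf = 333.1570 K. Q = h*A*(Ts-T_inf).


dT = 77.6340 K
Q = 201.1030 * 18.9460 * 77.6340 = 295793.1045 W

295793.1045 W


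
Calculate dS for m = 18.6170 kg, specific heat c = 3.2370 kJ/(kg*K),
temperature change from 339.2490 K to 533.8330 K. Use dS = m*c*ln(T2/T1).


T2/T1 = 1.5736
ln(T2/T1) = 0.4533
dS = 18.6170 * 3.2370 * 0.4533 = 27.3203 kJ/K

27.3203 kJ/K


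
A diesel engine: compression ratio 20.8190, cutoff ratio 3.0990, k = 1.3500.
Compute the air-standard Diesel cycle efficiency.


r^(k-1) = 2.8937
rc^k = 4.6041
eta = 0.5605 = 56.0463%

56.0463%


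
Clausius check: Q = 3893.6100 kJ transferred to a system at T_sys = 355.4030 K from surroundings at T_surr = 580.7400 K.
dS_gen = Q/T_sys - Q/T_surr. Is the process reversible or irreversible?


dS_sys = 3893.6100/355.4030 = 10.9555 kJ/K
dS_surr = -3893.6100/580.7400 = -6.7046 kJ/K
dS_gen = 10.9555 - 6.7046 = 4.2509 kJ/K (irreversible)

dS_gen = 4.2509 kJ/K, irreversible


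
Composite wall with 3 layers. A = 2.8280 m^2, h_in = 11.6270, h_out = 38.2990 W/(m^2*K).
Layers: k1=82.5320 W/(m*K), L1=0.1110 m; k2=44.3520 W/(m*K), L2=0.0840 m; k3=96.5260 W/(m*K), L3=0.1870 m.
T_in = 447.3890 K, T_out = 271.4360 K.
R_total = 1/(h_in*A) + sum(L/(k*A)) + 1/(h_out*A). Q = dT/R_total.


R_conv_in = 1/(11.6270*2.8280) = 0.0304
R_1 = 0.1110/(82.5320*2.8280) = 0.0005
R_2 = 0.0840/(44.3520*2.8280) = 0.0007
R_3 = 0.1870/(96.5260*2.8280) = 0.0007
R_conv_out = 1/(38.2990*2.8280) = 0.0092
R_total = 0.0415 K/W
Q = 175.9530 / 0.0415 = 4242.3174 W

R_total = 0.0415 K/W, Q = 4242.3174 W


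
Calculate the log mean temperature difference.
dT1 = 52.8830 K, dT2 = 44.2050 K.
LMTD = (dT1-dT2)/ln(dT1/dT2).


dT1/dT2 = 1.1963
ln(dT1/dT2) = 0.1792
LMTD = 8.6780 / 0.1792 = 48.4144 K

48.4144 K


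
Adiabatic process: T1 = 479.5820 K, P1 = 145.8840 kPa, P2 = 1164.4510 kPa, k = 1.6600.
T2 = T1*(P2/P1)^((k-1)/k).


(k-1)/k = 0.3976
(P2/P1)^exp = 2.2839
T2 = 479.5820 * 2.2839 = 1095.3036 K

1095.3036 K


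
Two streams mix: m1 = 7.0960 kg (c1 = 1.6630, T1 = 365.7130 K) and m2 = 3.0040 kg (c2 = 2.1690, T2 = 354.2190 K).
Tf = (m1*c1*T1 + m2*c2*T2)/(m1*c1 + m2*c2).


num = 6623.6266
den = 18.3163
Tf = 361.6242 K

361.6242 K


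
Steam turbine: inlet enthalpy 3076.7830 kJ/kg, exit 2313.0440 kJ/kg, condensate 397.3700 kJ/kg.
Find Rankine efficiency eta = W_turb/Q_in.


W = 763.7390 kJ/kg
Q_in = 2679.4130 kJ/kg
eta = 0.2850 = 28.5040%

eta = 28.5040%


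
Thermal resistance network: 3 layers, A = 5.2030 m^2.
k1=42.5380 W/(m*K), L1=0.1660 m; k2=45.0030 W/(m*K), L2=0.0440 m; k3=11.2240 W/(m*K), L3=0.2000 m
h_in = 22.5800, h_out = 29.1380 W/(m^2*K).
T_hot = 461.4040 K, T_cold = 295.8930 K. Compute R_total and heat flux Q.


R_conv_in = 1/(22.5800*5.2030) = 0.0085
R_1 = 0.1660/(42.5380*5.2030) = 0.0008
R_2 = 0.0440/(45.0030*5.2030) = 0.0002
R_3 = 0.2000/(11.2240*5.2030) = 0.0034
R_conv_out = 1/(29.1380*5.2030) = 0.0066
R_total = 0.0195 K/W
Q = 165.5110 / 0.0195 = 8500.5633 W

R_total = 0.0195 K/W, Q = 8500.5633 W


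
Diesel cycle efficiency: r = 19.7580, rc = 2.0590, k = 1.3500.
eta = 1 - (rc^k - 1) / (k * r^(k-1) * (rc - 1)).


r^(k-1) = 2.8413
rc^k = 2.6512
eta = 0.5935 = 59.3510%

59.3510%


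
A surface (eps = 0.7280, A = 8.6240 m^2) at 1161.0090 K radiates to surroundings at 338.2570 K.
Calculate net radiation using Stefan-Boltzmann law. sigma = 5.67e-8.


T^4 = 1.8169e+12
Tsurr^4 = 1.3091e+10
Q = 0.7280 * 5.67e-8 * 8.6240 * 1.8039e+12 = 642133.0660 W

642133.0660 W


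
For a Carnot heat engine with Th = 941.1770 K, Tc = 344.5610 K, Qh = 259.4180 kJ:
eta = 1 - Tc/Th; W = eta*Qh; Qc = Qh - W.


eta = 1 - 344.5610/941.1770 = 0.6339
W = 0.6339 * 259.4180 = 164.4461 kJ
Qc = 259.4180 - 164.4461 = 94.9719 kJ

eta = 63.3904%, W = 164.4461 kJ, Qc = 94.9719 kJ


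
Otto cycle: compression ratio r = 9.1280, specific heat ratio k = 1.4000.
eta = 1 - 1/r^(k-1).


r^(k-1) = 2.4219
eta = 1 - 1/2.4219 = 0.5871 = 58.7095%

58.7095%


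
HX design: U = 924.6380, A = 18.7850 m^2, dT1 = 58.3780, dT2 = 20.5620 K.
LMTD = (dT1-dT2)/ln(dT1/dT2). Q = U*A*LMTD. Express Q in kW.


LMTD = 36.2398 K
Q = 924.6380 * 18.7850 * 36.2398 = 629460.3893 W = 629.4604 kW

629.4604 kW


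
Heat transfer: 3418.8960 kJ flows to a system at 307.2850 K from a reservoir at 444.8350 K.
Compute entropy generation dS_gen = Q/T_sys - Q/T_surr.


dS_sys = 3418.8960/307.2850 = 11.1261 kJ/K
dS_surr = -3418.8960/444.8350 = -7.6858 kJ/K
dS_gen = 11.1261 - 7.6858 = 3.4404 kJ/K (irreversible)

dS_gen = 3.4404 kJ/K, irreversible


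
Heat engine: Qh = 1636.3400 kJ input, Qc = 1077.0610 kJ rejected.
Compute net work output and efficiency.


W = 1636.3400 - 1077.0610 = 559.2790 kJ
eta = 559.2790 / 1636.3400 = 0.3418 = 34.1787%

W = 559.2790 kJ, eta = 34.1787%


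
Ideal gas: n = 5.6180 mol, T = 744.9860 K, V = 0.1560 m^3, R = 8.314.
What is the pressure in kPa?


P = nRT/V = 5.6180 * 8.314 * 744.9860 / 0.1560
= 34796.8448 / 0.1560 = 223056.6976 Pa = 223.0567 kPa

223.0567 kPa


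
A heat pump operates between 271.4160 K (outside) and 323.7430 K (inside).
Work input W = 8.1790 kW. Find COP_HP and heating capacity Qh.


COP = 323.7430 / 52.3270 = 6.1869
Qh = 6.1869 * 8.1790 = 50.6028 kW

COP = 6.1869, Qh = 50.6028 kW


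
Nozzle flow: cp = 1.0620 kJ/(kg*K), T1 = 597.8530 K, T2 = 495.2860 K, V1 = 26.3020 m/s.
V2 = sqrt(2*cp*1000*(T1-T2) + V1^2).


dT = 102.5670 K
2*cp*1000*dT = 217852.3080
V1^2 = 691.7952
V2 = sqrt(218544.1032) = 467.4870 m/s

467.4870 m/s


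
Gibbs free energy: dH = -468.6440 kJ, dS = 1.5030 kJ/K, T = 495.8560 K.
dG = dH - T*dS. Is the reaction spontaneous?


T*dS = 495.8560 * 1.5030 = 745.2716 kJ
dG = -468.6440 - 745.2716 = -1213.9156 kJ (spontaneous)

dG = -1213.9156 kJ, spontaneous


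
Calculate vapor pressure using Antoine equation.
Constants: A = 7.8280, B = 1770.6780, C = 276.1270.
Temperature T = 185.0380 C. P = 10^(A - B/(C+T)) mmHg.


C+T = 461.1650
B/(C+T) = 3.8396
log10(P) = 7.8280 - 3.8396 = 3.9884
P = 10^3.9884 = 9736.9770 mmHg

9736.9770 mmHg


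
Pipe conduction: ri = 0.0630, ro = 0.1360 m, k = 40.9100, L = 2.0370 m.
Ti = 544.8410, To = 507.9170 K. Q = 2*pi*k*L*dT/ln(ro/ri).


dT = 36.9240 K
ln(ro/ri) = 0.7695
Q = 2*pi*40.9100*2.0370*36.9240 / 0.7695 = 25124.0193 W

25124.0193 W


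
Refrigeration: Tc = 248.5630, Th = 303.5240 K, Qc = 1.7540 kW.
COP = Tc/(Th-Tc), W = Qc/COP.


COP = 248.5630 / 54.9610 = 4.5225
W = 1.7540 / 4.5225 = 0.3878 kW

COP = 4.5225, W = 0.3878 kW


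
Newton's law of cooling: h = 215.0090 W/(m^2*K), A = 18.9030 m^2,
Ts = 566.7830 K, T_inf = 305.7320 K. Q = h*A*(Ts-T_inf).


dT = 261.0510 K
Q = 215.0090 * 18.9030 * 261.0510 = 1060993.5282 W

1060993.5282 W


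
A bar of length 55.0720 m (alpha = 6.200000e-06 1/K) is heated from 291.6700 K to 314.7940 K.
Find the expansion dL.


dT = 23.1240 K
dL = 6.200000e-06 * 55.0720 * 23.1240 = 0.007896 m
L_final = 55.079896 m

dL = 0.007896 m


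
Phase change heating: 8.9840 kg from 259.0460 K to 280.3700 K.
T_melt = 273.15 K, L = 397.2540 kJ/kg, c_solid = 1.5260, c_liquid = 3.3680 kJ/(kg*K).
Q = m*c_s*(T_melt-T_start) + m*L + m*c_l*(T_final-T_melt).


Q1 (sensible, solid) = 8.9840 * 1.5260 * 14.1040 = 193.3600 kJ
Q2 (latent) = 8.9840 * 397.2540 = 3568.9299 kJ
Q3 (sensible, liquid) = 8.9840 * 3.3680 * 7.2200 = 218.4636 kJ
Q_total = 3980.7535 kJ

3980.7535 kJ


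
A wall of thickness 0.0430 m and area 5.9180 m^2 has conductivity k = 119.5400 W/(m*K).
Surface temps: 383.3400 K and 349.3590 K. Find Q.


dT = 33.9810 K
Q = 119.5400 * 5.9180 * 33.9810 / 0.0430 = 559056.7712 W

559056.7712 W


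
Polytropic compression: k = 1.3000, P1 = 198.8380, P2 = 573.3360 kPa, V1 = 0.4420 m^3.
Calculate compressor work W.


(k-1)/k = 0.2308
(P2/P1)^exp = 1.2768
W = 4.3333 * 198.8380 * 0.4420 * (1.2768 - 1) = 105.4282 kJ

105.4282 kJ


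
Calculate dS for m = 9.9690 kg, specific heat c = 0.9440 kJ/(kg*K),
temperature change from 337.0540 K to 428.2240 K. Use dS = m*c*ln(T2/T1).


T2/T1 = 1.2705
ln(T2/T1) = 0.2394
dS = 9.9690 * 0.9440 * 0.2394 = 2.2530 kJ/K

2.2530 kJ/K


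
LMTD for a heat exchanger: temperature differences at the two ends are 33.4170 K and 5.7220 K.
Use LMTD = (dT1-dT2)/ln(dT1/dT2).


dT1/dT2 = 5.8401
ln(dT1/dT2) = 1.7647
LMTD = 27.6950 / 1.7647 = 15.6935 K

15.6935 K


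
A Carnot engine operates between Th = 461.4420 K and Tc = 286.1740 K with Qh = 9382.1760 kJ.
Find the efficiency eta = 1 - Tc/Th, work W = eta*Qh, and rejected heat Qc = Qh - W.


eta = 1 - 286.1740/461.4420 = 0.3798
W = 0.3798 * 9382.1760 = 3563.6011 kJ
Qc = 9382.1760 - 3563.6011 = 5818.5749 kJ

eta = 37.9827%, W = 3563.6011 kJ, Qc = 5818.5749 kJ


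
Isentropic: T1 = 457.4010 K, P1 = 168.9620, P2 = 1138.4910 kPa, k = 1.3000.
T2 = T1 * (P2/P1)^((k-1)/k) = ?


(k-1)/k = 0.2308
(P2/P1)^exp = 1.5531
T2 = 457.4010 * 1.5531 = 710.3932 K

710.3932 K


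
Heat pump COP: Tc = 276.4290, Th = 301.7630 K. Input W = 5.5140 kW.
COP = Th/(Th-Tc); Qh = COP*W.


COP = 301.7630 / 25.3340 = 11.9114
Qh = 11.9114 * 5.5140 = 65.6794 kW

COP = 11.9114, Qh = 65.6794 kW


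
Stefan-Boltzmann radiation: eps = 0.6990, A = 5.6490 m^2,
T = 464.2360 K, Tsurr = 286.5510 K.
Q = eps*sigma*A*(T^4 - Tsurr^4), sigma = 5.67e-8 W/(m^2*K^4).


T^4 = 4.6447e+10
Tsurr^4 = 6.7423e+09
Q = 0.6990 * 5.67e-8 * 5.6490 * 3.9704e+10 = 8889.3698 W

8889.3698 W


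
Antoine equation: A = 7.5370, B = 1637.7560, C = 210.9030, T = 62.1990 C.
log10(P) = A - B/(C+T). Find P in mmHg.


C+T = 273.1020
B/(C+T) = 5.9969
log10(P) = 7.5370 - 5.9969 = 1.5401
P = 10^1.5401 = 34.6844 mmHg

34.6844 mmHg


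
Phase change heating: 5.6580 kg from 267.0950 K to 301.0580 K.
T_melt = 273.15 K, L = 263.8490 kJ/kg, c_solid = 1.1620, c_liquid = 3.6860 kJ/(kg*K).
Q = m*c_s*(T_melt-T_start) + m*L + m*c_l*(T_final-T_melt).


Q1 (sensible, solid) = 5.6580 * 1.1620 * 6.0550 = 39.8092 kJ
Q2 (latent) = 5.6580 * 263.8490 = 1492.8576 kJ
Q3 (sensible, liquid) = 5.6580 * 3.6860 * 27.9080 = 582.0322 kJ
Q_total = 2114.6990 kJ

2114.6990 kJ


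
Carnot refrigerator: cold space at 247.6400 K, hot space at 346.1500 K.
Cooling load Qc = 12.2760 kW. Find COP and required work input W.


COP = 247.6400 / 98.5100 = 2.5139
W = 12.2760 / 2.5139 = 4.8833 kW

COP = 2.5139, W = 4.8833 kW


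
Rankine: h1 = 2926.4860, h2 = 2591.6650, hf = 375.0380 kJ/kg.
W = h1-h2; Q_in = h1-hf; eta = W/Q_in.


W = 334.8210 kJ/kg
Q_in = 2551.4480 kJ/kg
eta = 0.1312 = 13.1228%

eta = 13.1228%


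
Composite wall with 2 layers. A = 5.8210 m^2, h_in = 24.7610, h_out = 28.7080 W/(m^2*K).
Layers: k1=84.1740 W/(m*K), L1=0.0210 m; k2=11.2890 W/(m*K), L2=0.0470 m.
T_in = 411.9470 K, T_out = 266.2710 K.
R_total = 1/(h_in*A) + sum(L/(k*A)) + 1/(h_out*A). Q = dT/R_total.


R_conv_in = 1/(24.7610*5.8210) = 0.0069
R_1 = 0.0210/(84.1740*5.8210) = 4.2859e-05
R_2 = 0.0470/(11.2890*5.8210) = 0.0007
R_conv_out = 1/(28.7080*5.8210) = 0.0060
R_total = 0.0137 K/W
Q = 145.6760 / 0.0137 = 10648.6786 W

R_total = 0.0137 K/W, Q = 10648.6786 W


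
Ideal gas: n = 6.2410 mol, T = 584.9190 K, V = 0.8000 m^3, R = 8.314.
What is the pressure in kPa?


P = nRT/V = 6.2410 * 8.314 * 584.9190 / 0.8000
= 30350.0864 / 0.8000 = 37937.6080 Pa = 37.9376 kPa

37.9376 kPa


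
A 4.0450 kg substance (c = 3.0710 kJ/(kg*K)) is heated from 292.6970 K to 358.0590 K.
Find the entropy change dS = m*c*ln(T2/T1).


T2/T1 = 1.2233
ln(T2/T1) = 0.2016
dS = 4.0450 * 3.0710 * 0.2016 = 2.5038 kJ/K

2.5038 kJ/K


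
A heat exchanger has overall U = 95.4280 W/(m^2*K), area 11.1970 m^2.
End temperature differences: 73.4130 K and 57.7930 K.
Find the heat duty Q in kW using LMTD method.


LMTD = 65.2919 K
Q = 95.4280 * 11.1970 * 65.2919 = 69764.8670 W = 69.7649 kW

69.7649 kW


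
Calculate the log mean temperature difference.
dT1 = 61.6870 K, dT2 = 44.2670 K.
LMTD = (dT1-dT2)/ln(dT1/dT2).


dT1/dT2 = 1.3935
ln(dT1/dT2) = 0.3318
LMTD = 17.4200 / 0.3318 = 52.4962 K

52.4962 K


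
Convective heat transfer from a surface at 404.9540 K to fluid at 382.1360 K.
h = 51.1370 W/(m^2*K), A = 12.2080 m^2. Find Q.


dT = 22.8180 K
Q = 51.1370 * 12.2080 * 22.8180 = 14244.8324 W

14244.8324 W


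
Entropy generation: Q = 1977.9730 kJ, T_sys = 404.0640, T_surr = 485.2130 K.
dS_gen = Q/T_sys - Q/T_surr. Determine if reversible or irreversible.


dS_sys = 1977.9730/404.0640 = 4.8952 kJ/K
dS_surr = -1977.9730/485.2130 = -4.0765 kJ/K
dS_gen = 4.8952 - 4.0765 = 0.8187 kJ/K (irreversible)

dS_gen = 0.8187 kJ/K, irreversible


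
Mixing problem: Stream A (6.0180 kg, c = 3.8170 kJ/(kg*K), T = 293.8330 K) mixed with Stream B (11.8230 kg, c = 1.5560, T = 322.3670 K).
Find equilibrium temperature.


num = 12680.0043
den = 41.3673
Tf = 306.5225 K

306.5225 K


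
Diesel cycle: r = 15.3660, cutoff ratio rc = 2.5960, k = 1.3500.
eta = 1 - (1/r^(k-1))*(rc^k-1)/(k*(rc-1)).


r^(k-1) = 2.6019
rc^k = 3.6250
eta = 0.5318 = 53.1757%

53.1757%


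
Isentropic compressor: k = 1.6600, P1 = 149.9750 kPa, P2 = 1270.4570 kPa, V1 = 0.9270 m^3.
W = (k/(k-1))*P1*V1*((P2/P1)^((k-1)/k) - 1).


(k-1)/k = 0.3976
(P2/P1)^exp = 2.3385
W = 2.5152 * 149.9750 * 0.9270 * (2.3385 - 1) = 468.0438 kJ

468.0438 kJ


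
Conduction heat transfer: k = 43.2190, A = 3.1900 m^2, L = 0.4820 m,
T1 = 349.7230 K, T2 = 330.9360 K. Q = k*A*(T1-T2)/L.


dT = 18.7870 K
Q = 43.2190 * 3.1900 * 18.7870 / 0.4820 = 5373.7294 W

5373.7294 W


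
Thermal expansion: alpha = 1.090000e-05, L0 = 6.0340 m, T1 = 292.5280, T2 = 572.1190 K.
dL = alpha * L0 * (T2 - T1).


dT = 279.5910 K
dL = 1.090000e-05 * 6.0340 * 279.5910 = 0.018389 m
L_final = 6.052389 m

dL = 0.018389 m


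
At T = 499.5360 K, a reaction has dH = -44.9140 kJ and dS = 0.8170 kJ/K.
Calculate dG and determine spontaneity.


T*dS = 499.5360 * 0.8170 = 408.1209 kJ
dG = -44.9140 - 408.1209 = -453.0349 kJ (spontaneous)

dG = -453.0349 kJ, spontaneous


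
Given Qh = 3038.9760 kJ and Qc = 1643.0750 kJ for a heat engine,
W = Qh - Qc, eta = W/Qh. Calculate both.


W = 3038.9760 - 1643.0750 = 1395.9010 kJ
eta = 1395.9010 / 3038.9760 = 0.4593 = 45.9333%

W = 1395.9010 kJ, eta = 45.9333%


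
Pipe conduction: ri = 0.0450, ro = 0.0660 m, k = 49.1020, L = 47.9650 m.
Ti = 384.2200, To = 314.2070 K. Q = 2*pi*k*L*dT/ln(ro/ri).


dT = 70.0130 K
ln(ro/ri) = 0.3830
Q = 2*pi*49.1020*47.9650*70.0130 / 0.3830 = 2705155.2709 W

2705155.2709 W


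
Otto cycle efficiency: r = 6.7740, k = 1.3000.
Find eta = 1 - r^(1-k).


r^(k-1) = 1.7752
eta = 1 - 1/1.7752 = 0.4367 = 43.6691%

43.6691%


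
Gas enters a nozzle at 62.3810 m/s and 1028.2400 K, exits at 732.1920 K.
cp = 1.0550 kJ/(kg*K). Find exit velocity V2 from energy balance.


dT = 296.0480 K
2*cp*1000*dT = 624661.2800
V1^2 = 3891.3892
V2 = sqrt(628552.6692) = 792.8131 m/s

792.8131 m/s


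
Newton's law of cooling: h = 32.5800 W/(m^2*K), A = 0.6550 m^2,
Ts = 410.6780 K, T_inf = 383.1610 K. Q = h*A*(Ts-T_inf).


dT = 27.5170 K
Q = 32.5800 * 0.6550 * 27.5170 = 587.2100 W

587.2100 W


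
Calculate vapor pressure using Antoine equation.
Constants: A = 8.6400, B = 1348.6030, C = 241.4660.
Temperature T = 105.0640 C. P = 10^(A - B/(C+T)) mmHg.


C+T = 346.5300
B/(C+T) = 3.8917
log10(P) = 8.6400 - 3.8917 = 4.7483
P = 10^4.7483 = 56009.8999 mmHg

56009.8999 mmHg


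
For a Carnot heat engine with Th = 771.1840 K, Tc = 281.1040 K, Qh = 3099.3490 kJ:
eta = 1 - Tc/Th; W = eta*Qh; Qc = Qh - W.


eta = 1 - 281.1040/771.1840 = 0.6355
W = 0.6355 * 3099.3490 = 1969.6064 kJ
Qc = 3099.3490 - 1969.6064 = 1129.7426 kJ

eta = 63.5490%, W = 1969.6064 kJ, Qc = 1129.7426 kJ


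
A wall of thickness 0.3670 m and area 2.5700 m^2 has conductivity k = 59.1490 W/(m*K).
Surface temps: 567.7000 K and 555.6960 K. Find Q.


dT = 12.0040 K
Q = 59.1490 * 2.5700 * 12.0040 / 0.3670 = 4972.1068 W

4972.1068 W


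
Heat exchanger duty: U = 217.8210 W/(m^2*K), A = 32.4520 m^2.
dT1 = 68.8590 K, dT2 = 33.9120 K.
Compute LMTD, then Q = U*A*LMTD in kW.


LMTD = 49.3398 K
Q = 217.8210 * 32.4520 * 49.3398 = 348769.7237 W = 348.7697 kW

348.7697 kW


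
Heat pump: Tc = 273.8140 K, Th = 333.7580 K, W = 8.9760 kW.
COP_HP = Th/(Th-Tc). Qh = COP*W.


COP = 333.7580 / 59.9440 = 5.5678
Qh = 5.5678 * 8.9760 = 49.9768 kW

COP = 5.5678, Qh = 49.9768 kW


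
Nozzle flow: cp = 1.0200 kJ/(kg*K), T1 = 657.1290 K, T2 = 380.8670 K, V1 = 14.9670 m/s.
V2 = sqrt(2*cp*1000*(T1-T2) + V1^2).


dT = 276.2620 K
2*cp*1000*dT = 563574.4800
V1^2 = 224.0111
V2 = sqrt(563798.4911) = 750.8652 m/s

750.8652 m/s


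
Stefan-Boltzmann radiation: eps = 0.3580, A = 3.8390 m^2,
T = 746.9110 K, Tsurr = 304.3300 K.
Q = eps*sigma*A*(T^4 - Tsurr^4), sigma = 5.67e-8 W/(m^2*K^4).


T^4 = 3.1123e+11
Tsurr^4 = 8.5779e+09
Q = 0.3580 * 5.67e-8 * 3.8390 * 3.0265e+11 = 23584.2322 W

23584.2322 W


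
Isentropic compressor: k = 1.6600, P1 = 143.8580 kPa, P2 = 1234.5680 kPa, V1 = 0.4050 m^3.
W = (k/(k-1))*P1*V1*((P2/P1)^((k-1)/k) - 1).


(k-1)/k = 0.3976
(P2/P1)^exp = 2.3506
W = 2.5152 * 143.8580 * 0.4050 * (2.3506 - 1) = 197.9188 kJ

197.9188 kJ


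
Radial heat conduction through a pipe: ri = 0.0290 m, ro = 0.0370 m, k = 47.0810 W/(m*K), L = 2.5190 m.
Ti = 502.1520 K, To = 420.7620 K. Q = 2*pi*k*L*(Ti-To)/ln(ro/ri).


dT = 81.3900 K
ln(ro/ri) = 0.2436
Q = 2*pi*47.0810*2.5190*81.3900 / 0.2436 = 248947.6961 W

248947.6961 W


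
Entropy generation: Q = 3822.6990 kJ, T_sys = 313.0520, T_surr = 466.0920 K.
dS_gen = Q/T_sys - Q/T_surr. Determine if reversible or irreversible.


dS_sys = 3822.6990/313.0520 = 12.2111 kJ/K
dS_surr = -3822.6990/466.0920 = -8.2016 kJ/K
dS_gen = 12.2111 - 8.2016 = 4.0095 kJ/K (irreversible)

dS_gen = 4.0095 kJ/K, irreversible


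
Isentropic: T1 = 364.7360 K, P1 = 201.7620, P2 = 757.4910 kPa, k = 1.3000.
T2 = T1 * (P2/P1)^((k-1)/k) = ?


(k-1)/k = 0.2308
(P2/P1)^exp = 1.3570
T2 = 364.7360 * 1.3570 = 494.9534 K

494.9534 K


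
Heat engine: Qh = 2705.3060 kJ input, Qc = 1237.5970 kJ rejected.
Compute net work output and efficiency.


W = 2705.3060 - 1237.5970 = 1467.7090 kJ
eta = 1467.7090 / 2705.3060 = 0.5425 = 54.2530%

W = 1467.7090 kJ, eta = 54.2530%


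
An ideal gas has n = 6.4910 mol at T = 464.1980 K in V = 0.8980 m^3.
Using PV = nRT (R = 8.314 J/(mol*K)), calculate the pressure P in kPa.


P = nRT/V = 6.4910 * 8.314 * 464.1980 / 0.8980
= 25050.9900 / 0.8980 = 27896.4254 Pa = 27.8964 kPa

27.8964 kPa


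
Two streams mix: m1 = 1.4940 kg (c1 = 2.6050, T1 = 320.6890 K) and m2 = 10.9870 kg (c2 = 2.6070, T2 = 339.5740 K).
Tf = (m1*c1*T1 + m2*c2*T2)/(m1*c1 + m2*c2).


num = 10974.5350
den = 32.5350
Tf = 337.3150 K

337.3150 K


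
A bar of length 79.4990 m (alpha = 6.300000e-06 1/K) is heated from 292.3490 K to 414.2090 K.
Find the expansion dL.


dT = 121.8600 K
dL = 6.300000e-06 * 79.4990 * 121.8600 = 0.061033 m
L_final = 79.560033 m

dL = 0.061033 m


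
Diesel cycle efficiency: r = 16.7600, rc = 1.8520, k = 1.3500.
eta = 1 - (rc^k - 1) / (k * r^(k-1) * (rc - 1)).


r^(k-1) = 2.6822
rc^k = 2.2978
eta = 0.5793 = 57.9328%

57.9328%


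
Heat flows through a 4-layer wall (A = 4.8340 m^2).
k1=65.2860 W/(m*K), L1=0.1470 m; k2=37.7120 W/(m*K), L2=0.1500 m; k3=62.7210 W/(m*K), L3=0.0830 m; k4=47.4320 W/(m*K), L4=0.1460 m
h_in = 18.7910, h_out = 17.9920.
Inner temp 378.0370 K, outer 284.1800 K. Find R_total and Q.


R_conv_in = 1/(18.7910*4.8340) = 0.0110
R_1 = 0.1470/(65.2860*4.8340) = 0.0005
R_2 = 0.1500/(37.7120*4.8340) = 0.0008
R_3 = 0.0830/(62.7210*4.8340) = 0.0003
R_4 = 0.1460/(47.4320*4.8340) = 0.0006
R_conv_out = 1/(17.9920*4.8340) = 0.0115
R_total = 0.0247 K/W
Q = 93.8570 / 0.0247 = 3798.9883 W

R_total = 0.0247 K/W, Q = 3798.9883 W


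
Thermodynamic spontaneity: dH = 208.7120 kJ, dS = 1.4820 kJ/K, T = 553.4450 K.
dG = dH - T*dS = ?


T*dS = 553.4450 * 1.4820 = 820.2055 kJ
dG = 208.7120 - 820.2055 = -611.4935 kJ (spontaneous)

dG = -611.4935 kJ, spontaneous


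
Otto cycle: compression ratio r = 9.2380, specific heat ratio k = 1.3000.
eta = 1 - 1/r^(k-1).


r^(k-1) = 1.9484
eta = 1 - 1/1.9484 = 0.4868 = 48.6753%

48.6753%


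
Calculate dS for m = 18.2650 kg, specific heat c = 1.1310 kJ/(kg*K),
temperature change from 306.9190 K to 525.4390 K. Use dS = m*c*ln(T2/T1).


T2/T1 = 1.7120
ln(T2/T1) = 0.5377
dS = 18.2650 * 1.1310 * 0.5377 = 11.1066 kJ/K

11.1066 kJ/K


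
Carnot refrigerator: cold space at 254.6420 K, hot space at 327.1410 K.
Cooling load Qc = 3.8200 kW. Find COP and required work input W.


COP = 254.6420 / 72.4990 = 3.5124
W = 3.8200 / 3.5124 = 1.0876 kW

COP = 3.5124, W = 1.0876 kW


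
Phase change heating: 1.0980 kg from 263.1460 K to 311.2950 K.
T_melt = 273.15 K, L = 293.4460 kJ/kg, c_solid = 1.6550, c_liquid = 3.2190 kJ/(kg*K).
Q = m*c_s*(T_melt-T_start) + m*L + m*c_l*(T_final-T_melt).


Q1 (sensible, solid) = 1.0980 * 1.6550 * 10.0040 = 18.1792 kJ
Q2 (latent) = 1.0980 * 293.4460 = 322.2037 kJ
Q3 (sensible, liquid) = 1.0980 * 3.2190 * 38.1450 = 134.8221 kJ
Q_total = 475.2049 kJ

475.2049 kJ


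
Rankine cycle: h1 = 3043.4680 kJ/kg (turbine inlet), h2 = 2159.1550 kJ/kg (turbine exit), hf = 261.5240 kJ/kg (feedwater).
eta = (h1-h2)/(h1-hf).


W = 884.3130 kJ/kg
Q_in = 2781.9440 kJ/kg
eta = 0.3179 = 31.7876%

eta = 31.7876%


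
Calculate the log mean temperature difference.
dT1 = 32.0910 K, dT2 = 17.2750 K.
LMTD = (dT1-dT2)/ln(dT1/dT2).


dT1/dT2 = 1.8577
ln(dT1/dT2) = 0.6193
LMTD = 14.8160 / 0.6193 = 23.9232 K

23.9232 K


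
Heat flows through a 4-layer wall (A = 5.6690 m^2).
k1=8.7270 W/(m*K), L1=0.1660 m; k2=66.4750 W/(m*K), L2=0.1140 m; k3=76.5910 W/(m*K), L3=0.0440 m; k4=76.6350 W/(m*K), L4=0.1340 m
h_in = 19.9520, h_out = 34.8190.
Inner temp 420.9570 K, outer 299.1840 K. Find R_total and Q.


R_conv_in = 1/(19.9520*5.6690) = 0.0088
R_1 = 0.1660/(8.7270*5.6690) = 0.0034
R_2 = 0.1140/(66.4750*5.6690) = 0.0003
R_3 = 0.0440/(76.5910*5.6690) = 0.0001
R_4 = 0.1340/(76.6350*5.6690) = 0.0003
R_conv_out = 1/(34.8190*5.6690) = 0.0051
R_total = 0.0180 K/W
Q = 121.7730 / 0.0180 = 6774.6189 W

R_total = 0.0180 K/W, Q = 6774.6189 W


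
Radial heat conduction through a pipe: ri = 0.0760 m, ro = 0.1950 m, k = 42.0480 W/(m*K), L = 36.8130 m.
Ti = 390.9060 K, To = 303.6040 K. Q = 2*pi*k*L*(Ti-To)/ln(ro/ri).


dT = 87.3020 K
ln(ro/ri) = 0.9423
Q = 2*pi*42.0480*36.8130*87.3020 / 0.9423 = 901108.3095 W

901108.3095 W


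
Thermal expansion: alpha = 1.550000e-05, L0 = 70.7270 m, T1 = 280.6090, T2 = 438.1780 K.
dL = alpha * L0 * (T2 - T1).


dT = 157.5690 K
dL = 1.550000e-05 * 70.7270 * 157.5690 = 0.172738 m
L_final = 70.899738 m

dL = 0.172738 m


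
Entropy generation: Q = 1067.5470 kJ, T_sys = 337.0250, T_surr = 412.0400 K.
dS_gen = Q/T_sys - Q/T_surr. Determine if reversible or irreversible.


dS_sys = 1067.5470/337.0250 = 3.1676 kJ/K
dS_surr = -1067.5470/412.0400 = -2.5909 kJ/K
dS_gen = 3.1676 - 2.5909 = 0.5767 kJ/K (irreversible)

dS_gen = 0.5767 kJ/K, irreversible


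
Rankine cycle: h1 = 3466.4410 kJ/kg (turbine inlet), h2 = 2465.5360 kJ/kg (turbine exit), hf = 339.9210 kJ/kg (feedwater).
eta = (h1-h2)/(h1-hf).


W = 1000.9050 kJ/kg
Q_in = 3126.5200 kJ/kg
eta = 0.3201 = 32.0134%

eta = 32.0134%


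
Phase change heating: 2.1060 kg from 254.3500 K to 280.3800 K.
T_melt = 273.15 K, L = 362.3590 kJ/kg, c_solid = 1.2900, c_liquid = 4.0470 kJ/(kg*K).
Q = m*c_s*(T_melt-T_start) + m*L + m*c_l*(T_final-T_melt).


Q1 (sensible, solid) = 2.1060 * 1.2900 * 18.8000 = 51.0747 kJ
Q2 (latent) = 2.1060 * 362.3590 = 763.1281 kJ
Q3 (sensible, liquid) = 2.1060 * 4.0470 * 7.2300 = 61.6212 kJ
Q_total = 875.8239 kJ

875.8239 kJ


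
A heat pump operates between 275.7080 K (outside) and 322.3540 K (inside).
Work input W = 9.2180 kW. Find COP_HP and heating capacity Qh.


COP = 322.3540 / 46.6460 = 6.9106
Qh = 6.9106 * 9.2180 = 63.7023 kW

COP = 6.9106, Qh = 63.7023 kW


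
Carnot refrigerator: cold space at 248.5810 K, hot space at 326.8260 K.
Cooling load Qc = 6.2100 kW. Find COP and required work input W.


COP = 248.5810 / 78.2450 = 3.1770
W = 6.2100 / 3.1770 = 1.9547 kW

COP = 3.1770, W = 1.9547 kW


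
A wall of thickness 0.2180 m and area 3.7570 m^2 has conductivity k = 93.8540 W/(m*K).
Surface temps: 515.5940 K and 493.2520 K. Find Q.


dT = 22.3420 K
Q = 93.8540 * 3.7570 * 22.3420 / 0.2180 = 36137.6191 W

36137.6191 W


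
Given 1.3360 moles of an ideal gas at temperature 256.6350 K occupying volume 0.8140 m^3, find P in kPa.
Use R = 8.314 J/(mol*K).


P = nRT/V = 1.3360 * 8.314 * 256.6350 / 0.8140
= 2850.5743 / 0.8140 = 3501.9340 Pa = 3.5019 kPa

3.5019 kPa


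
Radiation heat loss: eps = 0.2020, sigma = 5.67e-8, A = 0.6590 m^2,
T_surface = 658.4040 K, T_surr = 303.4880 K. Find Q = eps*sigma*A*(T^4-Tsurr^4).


T^4 = 1.8792e+11
Tsurr^4 = 8.4833e+09
Q = 0.2020 * 5.67e-8 * 0.6590 * 1.7944e+11 = 1354.3401 W

1354.3401 W


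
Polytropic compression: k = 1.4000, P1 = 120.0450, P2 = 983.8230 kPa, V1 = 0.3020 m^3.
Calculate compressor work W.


(k-1)/k = 0.2857
(P2/P1)^exp = 1.8240
W = 3.5000 * 120.0450 * 0.3020 * (1.8240 - 1) = 104.5532 kJ

104.5532 kJ


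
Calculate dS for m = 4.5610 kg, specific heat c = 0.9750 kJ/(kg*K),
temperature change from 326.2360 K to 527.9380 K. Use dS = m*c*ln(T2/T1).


T2/T1 = 1.6183
ln(T2/T1) = 0.4814
dS = 4.5610 * 0.9750 * 0.4814 = 2.1406 kJ/K

2.1406 kJ/K


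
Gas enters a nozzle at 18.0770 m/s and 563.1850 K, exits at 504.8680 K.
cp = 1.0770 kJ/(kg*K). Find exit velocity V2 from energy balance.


dT = 58.3170 K
2*cp*1000*dT = 125614.8180
V1^2 = 326.7779
V2 = sqrt(125941.5959) = 354.8825 m/s

354.8825 m/s


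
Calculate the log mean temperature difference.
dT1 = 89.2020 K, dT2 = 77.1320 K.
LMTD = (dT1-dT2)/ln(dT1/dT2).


dT1/dT2 = 1.1565
ln(dT1/dT2) = 0.1454
LMTD = 12.0700 / 0.1454 = 83.0208 K

83.0208 K


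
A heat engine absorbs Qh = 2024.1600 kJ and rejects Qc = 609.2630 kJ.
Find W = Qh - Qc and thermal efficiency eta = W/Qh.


W = 2024.1600 - 609.2630 = 1414.8970 kJ
eta = 1414.8970 / 2024.1600 = 0.6990 = 69.9005%

W = 1414.8970 kJ, eta = 69.9005%


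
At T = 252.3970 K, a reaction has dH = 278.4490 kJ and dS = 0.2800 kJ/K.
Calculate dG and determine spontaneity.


T*dS = 252.3970 * 0.2800 = 70.6712 kJ
dG = 278.4490 - 70.6712 = 207.7778 kJ (non-spontaneous)

dG = 207.7778 kJ, non-spontaneous


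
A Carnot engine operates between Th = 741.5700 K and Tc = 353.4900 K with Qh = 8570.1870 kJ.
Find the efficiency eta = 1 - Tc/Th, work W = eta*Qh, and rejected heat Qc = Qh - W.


eta = 1 - 353.4900/741.5700 = 0.5233
W = 0.5233 * 8570.1870 = 4484.9686 kJ
Qc = 8570.1870 - 4484.9686 = 4085.2184 kJ

eta = 52.3322%, W = 4484.9686 kJ, Qc = 4085.2184 kJ


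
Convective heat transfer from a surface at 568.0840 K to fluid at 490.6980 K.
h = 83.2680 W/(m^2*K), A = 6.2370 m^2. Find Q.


dT = 77.3860 K
Q = 83.2680 * 6.2370 * 77.3860 = 40189.8399 W

40189.8399 W


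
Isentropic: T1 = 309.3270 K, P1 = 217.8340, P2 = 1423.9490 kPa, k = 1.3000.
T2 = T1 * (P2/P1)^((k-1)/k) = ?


(k-1)/k = 0.2308
(P2/P1)^exp = 1.5423
T2 = 309.3270 * 1.5423 = 477.0675 K

477.0675 K


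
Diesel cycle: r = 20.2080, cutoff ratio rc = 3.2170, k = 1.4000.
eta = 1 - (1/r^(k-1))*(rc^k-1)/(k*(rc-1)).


r^(k-1) = 3.3282
rc^k = 5.1337
eta = 0.5998 = 59.9837%

59.9837%


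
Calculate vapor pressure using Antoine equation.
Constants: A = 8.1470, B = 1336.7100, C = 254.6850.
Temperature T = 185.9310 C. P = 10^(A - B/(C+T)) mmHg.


C+T = 440.6160
B/(C+T) = 3.0337
log10(P) = 8.1470 - 3.0337 = 5.1133
P = 10^5.1133 = 129798.5824 mmHg

129798.5824 mmHg


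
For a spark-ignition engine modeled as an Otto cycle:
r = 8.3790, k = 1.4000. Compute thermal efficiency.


r^(k-1) = 2.3403
eta = 1 - 1/2.3403 = 0.5727 = 57.2710%

57.2710%


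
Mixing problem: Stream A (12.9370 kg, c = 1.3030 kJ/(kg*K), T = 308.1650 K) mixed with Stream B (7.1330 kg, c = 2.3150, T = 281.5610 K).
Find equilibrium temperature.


num = 9844.0972
den = 33.3698
Tf = 295.0001 K

295.0001 K


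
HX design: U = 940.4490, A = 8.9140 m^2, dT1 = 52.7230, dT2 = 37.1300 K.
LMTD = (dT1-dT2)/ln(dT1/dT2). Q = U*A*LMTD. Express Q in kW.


LMTD = 44.4718 K
Q = 940.4490 * 8.9140 * 44.4718 = 372814.4959 W = 372.8145 kW

372.8145 kW


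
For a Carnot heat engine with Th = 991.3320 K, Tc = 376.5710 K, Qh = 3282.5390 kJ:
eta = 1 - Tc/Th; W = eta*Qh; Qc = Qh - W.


eta = 1 - 376.5710/991.3320 = 0.6201
W = 0.6201 * 3282.5390 = 2035.6217 kJ
Qc = 3282.5390 - 2035.6217 = 1246.9173 kJ

eta = 62.0136%, W = 2035.6217 kJ, Qc = 1246.9173 kJ


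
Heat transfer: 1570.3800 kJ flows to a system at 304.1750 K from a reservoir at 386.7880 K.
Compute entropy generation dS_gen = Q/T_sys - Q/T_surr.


dS_sys = 1570.3800/304.1750 = 5.1628 kJ/K
dS_surr = -1570.3800/386.7880 = -4.0601 kJ/K
dS_gen = 5.1628 - 4.0601 = 1.1027 kJ/K (irreversible)

dS_gen = 1.1027 kJ/K, irreversible


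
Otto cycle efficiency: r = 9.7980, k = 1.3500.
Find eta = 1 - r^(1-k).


r^(k-1) = 2.2228
eta = 1 - 1/2.2228 = 0.5501 = 55.0115%

55.0115%


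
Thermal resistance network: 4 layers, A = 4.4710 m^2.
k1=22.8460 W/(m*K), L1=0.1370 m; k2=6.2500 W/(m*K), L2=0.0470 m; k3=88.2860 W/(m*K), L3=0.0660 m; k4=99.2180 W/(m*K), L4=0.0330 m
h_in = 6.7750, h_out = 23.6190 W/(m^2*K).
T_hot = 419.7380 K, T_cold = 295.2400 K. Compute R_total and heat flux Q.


R_conv_in = 1/(6.7750*4.4710) = 0.0330
R_1 = 0.1370/(22.8460*4.4710) = 0.0013
R_2 = 0.0470/(6.2500*4.4710) = 0.0017
R_3 = 0.0660/(88.2860*4.4710) = 0.0002
R_4 = 0.0330/(99.2180*4.4710) = 7.4391e-05
R_conv_out = 1/(23.6190*4.4710) = 0.0095
R_total = 0.0457 K/W
Q = 124.4980 / 0.0457 = 2721.4159 W

R_total = 0.0457 K/W, Q = 2721.4159 W


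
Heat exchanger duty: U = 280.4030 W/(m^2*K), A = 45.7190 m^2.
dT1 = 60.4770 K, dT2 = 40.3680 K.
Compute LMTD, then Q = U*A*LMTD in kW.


LMTD = 49.7470 K
Q = 280.4030 * 45.7190 * 49.7470 = 637743.2821 W = 637.7433 kW

637.7433 kW


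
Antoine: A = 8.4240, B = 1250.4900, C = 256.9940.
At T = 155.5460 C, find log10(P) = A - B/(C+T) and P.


C+T = 412.5400
B/(C+T) = 3.0312
log10(P) = 8.4240 - 3.0312 = 5.3928
P = 10^5.3928 = 247060.3345 mmHg

247060.3345 mmHg


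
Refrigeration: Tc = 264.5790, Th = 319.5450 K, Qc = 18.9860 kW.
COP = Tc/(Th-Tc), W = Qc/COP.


COP = 264.5790 / 54.9660 = 4.8135
W = 18.9860 / 4.8135 = 3.9443 kW

COP = 4.8135, W = 3.9443 kW


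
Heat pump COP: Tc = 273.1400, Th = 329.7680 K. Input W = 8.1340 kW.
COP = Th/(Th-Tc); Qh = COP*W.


COP = 329.7680 / 56.6280 = 5.8234
Qh = 5.8234 * 8.1340 = 47.3676 kW

COP = 5.8234, Qh = 47.3676 kW


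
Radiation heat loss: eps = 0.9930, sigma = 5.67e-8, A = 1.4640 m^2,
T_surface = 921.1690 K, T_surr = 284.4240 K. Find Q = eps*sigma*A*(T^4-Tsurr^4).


T^4 = 7.2004e+11
Tsurr^4 = 6.5443e+09
Q = 0.9930 * 5.67e-8 * 1.4640 * 7.1350e+11 = 58811.9213 W

58811.9213 W


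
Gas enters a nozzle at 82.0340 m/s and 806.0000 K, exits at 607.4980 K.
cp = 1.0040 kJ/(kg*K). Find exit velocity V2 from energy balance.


dT = 198.5020 K
2*cp*1000*dT = 398592.0160
V1^2 = 6729.5772
V2 = sqrt(405321.5932) = 636.6487 m/s

636.6487 m/s


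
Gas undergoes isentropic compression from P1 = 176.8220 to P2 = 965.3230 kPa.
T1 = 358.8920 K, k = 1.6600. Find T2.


(k-1)/k = 0.3976
(P2/P1)^exp = 1.9637
T2 = 358.8920 * 1.9637 = 704.7614 K

704.7614 K


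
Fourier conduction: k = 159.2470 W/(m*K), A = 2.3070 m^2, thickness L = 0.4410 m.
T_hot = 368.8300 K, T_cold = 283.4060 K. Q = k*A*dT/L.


dT = 85.4240 K
Q = 159.2470 * 2.3070 * 85.4240 / 0.4410 = 71163.9700 W

71163.9700 W


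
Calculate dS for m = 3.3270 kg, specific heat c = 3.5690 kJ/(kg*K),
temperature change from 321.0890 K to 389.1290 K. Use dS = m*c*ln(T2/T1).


T2/T1 = 1.2119
ln(T2/T1) = 0.1922
dS = 3.3270 * 3.5690 * 0.1922 = 2.2821 kJ/K

2.2821 kJ/K


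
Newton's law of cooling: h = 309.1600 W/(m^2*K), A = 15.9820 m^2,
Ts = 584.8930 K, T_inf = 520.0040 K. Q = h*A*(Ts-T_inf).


dT = 64.8890 K
Q = 309.1600 * 15.9820 * 64.8890 = 320616.2323 W

320616.2323 W


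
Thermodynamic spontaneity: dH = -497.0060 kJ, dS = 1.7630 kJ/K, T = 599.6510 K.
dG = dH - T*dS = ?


T*dS = 599.6510 * 1.7630 = 1057.1847 kJ
dG = -497.0060 - 1057.1847 = -1554.1907 kJ (spontaneous)

dG = -1554.1907 kJ, spontaneous


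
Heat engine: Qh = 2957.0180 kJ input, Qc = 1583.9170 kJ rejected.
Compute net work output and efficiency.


W = 2957.0180 - 1583.9170 = 1373.1010 kJ
eta = 1373.1010 / 2957.0180 = 0.4644 = 46.4353%

W = 1373.1010 kJ, eta = 46.4353%


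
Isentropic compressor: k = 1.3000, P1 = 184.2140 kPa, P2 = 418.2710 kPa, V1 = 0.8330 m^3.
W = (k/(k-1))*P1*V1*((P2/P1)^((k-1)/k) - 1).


(k-1)/k = 0.2308
(P2/P1)^exp = 1.2083
W = 4.3333 * 184.2140 * 0.8330 * (1.2083 - 1) = 138.5283 kJ

138.5283 kJ


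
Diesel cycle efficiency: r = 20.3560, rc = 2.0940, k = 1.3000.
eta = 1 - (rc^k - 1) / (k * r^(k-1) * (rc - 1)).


r^(k-1) = 2.4695
rc^k = 2.6138
eta = 0.5405 = 54.0509%

54.0509%


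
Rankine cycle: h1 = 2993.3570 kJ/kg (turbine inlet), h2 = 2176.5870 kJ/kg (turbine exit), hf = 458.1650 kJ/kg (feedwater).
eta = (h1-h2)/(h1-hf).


W = 816.7700 kJ/kg
Q_in = 2535.1920 kJ/kg
eta = 0.3222 = 32.2173%

eta = 32.2173%


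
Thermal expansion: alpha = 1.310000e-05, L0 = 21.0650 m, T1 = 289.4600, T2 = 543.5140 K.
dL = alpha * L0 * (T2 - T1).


dT = 254.0540 K
dL = 1.310000e-05 * 21.0650 * 254.0540 = 0.070107 m
L_final = 21.135107 m

dL = 0.070107 m


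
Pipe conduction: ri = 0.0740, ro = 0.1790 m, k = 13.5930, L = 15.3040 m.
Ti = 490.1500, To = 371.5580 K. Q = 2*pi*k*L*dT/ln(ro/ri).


dT = 118.5920 K
ln(ro/ri) = 0.8833
Q = 2*pi*13.5930*15.3040*118.5920 / 0.8833 = 175483.8368 W

175483.8368 W


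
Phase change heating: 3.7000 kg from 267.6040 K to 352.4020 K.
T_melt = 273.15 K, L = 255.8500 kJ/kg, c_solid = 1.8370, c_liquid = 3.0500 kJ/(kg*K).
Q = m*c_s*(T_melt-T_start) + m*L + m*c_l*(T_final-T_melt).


Q1 (sensible, solid) = 3.7000 * 1.8370 * 5.5460 = 37.6956 kJ
Q2 (latent) = 3.7000 * 255.8500 = 946.6450 kJ
Q3 (sensible, liquid) = 3.7000 * 3.0500 * 79.2520 = 894.3588 kJ
Q_total = 1878.6994 kJ

1878.6994 kJ


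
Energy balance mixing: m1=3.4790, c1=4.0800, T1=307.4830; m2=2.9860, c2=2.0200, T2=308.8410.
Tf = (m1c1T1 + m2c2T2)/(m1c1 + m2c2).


num = 6227.3545
den = 20.2260
Tf = 307.8880 K

307.8880 K
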